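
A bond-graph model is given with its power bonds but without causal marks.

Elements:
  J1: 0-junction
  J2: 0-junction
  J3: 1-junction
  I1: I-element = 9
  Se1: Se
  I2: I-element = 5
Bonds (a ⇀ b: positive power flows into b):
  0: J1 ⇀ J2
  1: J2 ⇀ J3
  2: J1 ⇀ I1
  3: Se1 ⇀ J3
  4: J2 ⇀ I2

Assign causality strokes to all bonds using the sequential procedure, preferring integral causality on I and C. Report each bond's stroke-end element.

bond 0 →J1
bond 1 →J2
bond 2 →I1
bond 3 →J3
bond 4 →I2

b3 |J3  (Se1 (Se) sets effort on bond)
b1 |J2  (closing 1-jn rule on J3)
b0 |J1  (0-jn J2 has e-setter on 1)
b4 |I2  (0-jn J2 has e-setter on 1)
b2 |I1  (common-e at J1 fixed by 0)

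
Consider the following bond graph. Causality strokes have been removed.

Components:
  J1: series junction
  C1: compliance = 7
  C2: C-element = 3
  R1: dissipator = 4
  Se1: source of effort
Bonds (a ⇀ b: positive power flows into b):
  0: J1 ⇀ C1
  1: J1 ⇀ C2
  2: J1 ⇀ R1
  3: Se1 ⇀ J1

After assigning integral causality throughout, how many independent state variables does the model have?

2  (C1, C2 all integral)

β3 →J1  (Se1: effort source, stroke at far end)
β0 →J1  (prefer integral on C1)
β1 →J1  (C2: C, integral causality)
β2 →R1  (closing 1-jn rule on J1)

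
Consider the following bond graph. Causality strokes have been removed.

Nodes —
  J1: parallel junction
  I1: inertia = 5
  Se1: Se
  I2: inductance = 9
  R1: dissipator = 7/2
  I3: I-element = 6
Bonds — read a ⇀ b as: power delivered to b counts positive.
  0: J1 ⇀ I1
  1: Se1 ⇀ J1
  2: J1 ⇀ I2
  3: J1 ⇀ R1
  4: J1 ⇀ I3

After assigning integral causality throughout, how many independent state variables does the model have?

bond 1 |J1  (Se1: effort source, stroke at far end)
bond 0 |I1  (J1: bond 1 brought effort, rest push out)
bond 2 |I2  (common-e at J1 fixed by 1)
bond 3 |R1  (0-jn J1 has e-setter on 1)
bond 4 |I3  (J1 effort already set via bond 1)

3  (I1, I2, I3 all integral)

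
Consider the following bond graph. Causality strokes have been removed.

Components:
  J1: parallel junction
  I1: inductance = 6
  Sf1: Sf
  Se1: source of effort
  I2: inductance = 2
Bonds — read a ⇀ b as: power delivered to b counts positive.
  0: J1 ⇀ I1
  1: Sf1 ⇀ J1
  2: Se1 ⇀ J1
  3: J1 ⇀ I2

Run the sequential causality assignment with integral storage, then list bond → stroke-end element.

β0 stroke at I1
β1 stroke at Sf1
β2 stroke at J1
β3 stroke at I2

b1 |Sf1  (Sf1 fixes flow; stroke at Sf1)
b2 |J1  (Se1: effort source, stroke at far end)
b0 |I1  (J1: bond 2 brought effort, rest push out)
b3 |I2  (J1 effort already set via bond 2)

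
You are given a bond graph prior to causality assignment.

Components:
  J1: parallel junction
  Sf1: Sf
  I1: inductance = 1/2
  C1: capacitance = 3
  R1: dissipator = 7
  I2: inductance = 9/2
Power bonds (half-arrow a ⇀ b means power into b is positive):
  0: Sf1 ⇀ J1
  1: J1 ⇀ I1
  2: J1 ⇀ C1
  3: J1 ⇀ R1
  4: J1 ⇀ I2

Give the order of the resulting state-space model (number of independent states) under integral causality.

β0 stroke at Sf1  (Sf1 (Sf) sets flow on bond)
β1 stroke at I1  (I1: I, integral causality)
β2 stroke at J1  (C1 integral (e out))
β3 stroke at R1  (J1 effort already set via bond 2)
β4 stroke at I2  (0-jn J1 has e-setter on 2)

3  (C1, I1, I2 all integral)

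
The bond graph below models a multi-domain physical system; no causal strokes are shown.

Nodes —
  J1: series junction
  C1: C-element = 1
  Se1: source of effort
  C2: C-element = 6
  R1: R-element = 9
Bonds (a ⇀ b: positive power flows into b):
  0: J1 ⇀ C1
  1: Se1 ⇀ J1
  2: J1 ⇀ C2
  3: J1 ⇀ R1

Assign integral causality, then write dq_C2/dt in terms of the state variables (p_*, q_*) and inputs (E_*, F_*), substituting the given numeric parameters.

dq_C2/dt = E_Se1/9 - q_C1/9 - q_C2/54

bond 1 →J1  (source Se1 imposes e)
bond 0 →J1  (C1: C, integral causality)
bond 2 →J1  (C2: C, integral causality)
bond 3 →R1  (J1 needs exactly one f-in)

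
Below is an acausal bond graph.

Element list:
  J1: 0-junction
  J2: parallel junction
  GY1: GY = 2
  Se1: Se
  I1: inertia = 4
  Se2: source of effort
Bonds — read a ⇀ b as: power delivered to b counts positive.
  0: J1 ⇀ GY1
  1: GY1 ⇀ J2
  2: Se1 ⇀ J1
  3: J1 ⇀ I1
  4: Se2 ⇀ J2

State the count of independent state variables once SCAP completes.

b2 |J1  (source Se1 imposes e)
b4 |J2  (Se2: effort source, stroke at far end)
b0 |GY1  (J1: bond 2 brought effort, rest push out)
b3 |I1  (J1: bond 2 brought effort, rest push out)
b1 |GY1  (J2 effort already set via bond 4)

1  (I1 all integral)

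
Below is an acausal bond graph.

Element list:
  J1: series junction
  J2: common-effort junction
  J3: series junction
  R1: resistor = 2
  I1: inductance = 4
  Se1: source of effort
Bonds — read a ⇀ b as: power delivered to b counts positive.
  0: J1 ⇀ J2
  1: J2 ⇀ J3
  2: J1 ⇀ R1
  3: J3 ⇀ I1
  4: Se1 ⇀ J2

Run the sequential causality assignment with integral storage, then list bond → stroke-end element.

bond 4 stroke→J2  (Se1 fixes effort; stroke away)
bond 0 stroke→J1  (0-jn J2 has e-setter on 4)
bond 1 stroke→J3  (0-jn J2 has e-setter on 4)
bond 3 stroke→I1  (only one flow-in slot at J3)
bond 2 stroke→R1  (J1: last free bond brings flow in)

β0 →J1
β1 →J3
β2 →R1
β3 →I1
β4 →J2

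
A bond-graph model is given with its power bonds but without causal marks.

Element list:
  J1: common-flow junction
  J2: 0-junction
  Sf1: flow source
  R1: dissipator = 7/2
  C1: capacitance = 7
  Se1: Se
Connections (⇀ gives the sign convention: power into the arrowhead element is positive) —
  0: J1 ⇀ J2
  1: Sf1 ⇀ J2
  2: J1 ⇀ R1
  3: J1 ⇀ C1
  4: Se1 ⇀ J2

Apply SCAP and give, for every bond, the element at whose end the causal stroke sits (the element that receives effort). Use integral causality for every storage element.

b0 →J1
b1 →Sf1
b2 →R1
b3 →J1
b4 →J2

#1 stroke at Sf1  (Sf1: flow source, stroke at near end)
#4 stroke at J2  (Se1: effort source, stroke at far end)
#0 stroke at J1  (0-jn J2 has e-setter on 4)
#3 stroke at J1  (C1: C, integral causality)
#2 stroke at R1  (only one flow-in slot at J1)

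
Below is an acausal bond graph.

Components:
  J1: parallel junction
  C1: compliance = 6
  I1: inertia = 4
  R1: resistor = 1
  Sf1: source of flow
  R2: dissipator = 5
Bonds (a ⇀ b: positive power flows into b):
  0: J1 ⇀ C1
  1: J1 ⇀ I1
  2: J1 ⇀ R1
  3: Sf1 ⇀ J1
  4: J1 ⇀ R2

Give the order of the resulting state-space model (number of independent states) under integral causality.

2  (C1, I1 all integral)

bond 3 →Sf1  (Sf1: flow source, stroke at near end)
bond 0 →J1  (C1 integral (e out))
bond 1 →I1  (J1 effort already set via bond 0)
bond 2 →R1  (0-jn J1 has e-setter on 0)
bond 4 →R2  (J1: bond 0 brought effort, rest push out)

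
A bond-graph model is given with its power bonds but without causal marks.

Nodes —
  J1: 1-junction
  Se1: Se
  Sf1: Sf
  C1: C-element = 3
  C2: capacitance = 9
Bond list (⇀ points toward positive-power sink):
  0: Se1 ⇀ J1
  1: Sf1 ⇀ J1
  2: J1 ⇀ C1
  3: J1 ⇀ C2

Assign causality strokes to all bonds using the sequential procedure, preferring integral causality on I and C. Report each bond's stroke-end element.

b0 stroke→J1  (source Se1 imposes e)
b1 stroke→Sf1  (Sf1 fixes flow; stroke at Sf1)
b2 stroke→J1  (J1 flow already set via bond 1)
b3 stroke→J1  (J1 flow already set via bond 1)

#0 →J1
#1 →Sf1
#2 →J1
#3 →J1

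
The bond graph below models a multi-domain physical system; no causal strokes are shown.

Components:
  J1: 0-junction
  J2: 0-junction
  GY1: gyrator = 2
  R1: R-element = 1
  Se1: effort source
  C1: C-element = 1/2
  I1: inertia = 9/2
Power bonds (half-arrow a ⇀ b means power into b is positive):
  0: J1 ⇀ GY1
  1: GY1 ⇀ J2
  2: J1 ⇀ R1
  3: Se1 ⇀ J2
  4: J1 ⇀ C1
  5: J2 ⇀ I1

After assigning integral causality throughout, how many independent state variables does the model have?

b3 |J2  (Se1 (Se) sets effort on bond)
b1 |GY1  (J2 effort already set via bond 3)
b5 |I1  (common-e at J2 fixed by 3)
b0 |GY1  (GY1 both-in/both-out from 1)
b4 |J1  (C1 outputs effort q/C1)
b2 |R1  (J1 effort already set via bond 4)

2  (C1, I1 all integral)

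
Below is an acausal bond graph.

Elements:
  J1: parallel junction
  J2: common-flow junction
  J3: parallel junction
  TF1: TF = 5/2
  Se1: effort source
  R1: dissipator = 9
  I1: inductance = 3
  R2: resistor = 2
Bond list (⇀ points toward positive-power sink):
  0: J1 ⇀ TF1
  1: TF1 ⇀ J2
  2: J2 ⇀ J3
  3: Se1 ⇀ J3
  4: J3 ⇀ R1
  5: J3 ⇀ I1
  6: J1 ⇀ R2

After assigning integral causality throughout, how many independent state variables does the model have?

bond 3 |J3  (source Se1 imposes e)
bond 2 |J2  (common-e at J3 fixed by 3)
bond 4 |R1  (common-e at J3 fixed by 3)
bond 5 |I1  (J3: bond 3 brought effort, rest push out)
bond 1 |TF1  (J2: last free bond brings flow in)
bond 0 |J1  (TF1: transformer flips bond 1)
bond 6 |R2  (0-jn J1 has e-setter on 0)

1  (I1 all integral)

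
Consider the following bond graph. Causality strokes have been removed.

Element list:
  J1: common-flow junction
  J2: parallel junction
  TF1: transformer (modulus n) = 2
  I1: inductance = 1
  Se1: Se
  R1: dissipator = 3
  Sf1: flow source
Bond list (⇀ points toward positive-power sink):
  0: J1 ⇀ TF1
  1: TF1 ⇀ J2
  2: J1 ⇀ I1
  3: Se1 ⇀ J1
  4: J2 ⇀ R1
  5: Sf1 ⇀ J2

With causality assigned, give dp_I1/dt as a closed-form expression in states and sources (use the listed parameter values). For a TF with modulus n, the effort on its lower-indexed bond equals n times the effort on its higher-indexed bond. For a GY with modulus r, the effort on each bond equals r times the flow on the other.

dp_I1/dt = E_Se1 - 6*F_Sf1 - 12*p_I1

bond 3 stroke at J1  (Se1 fixes effort; stroke away)
bond 5 stroke at Sf1  (Sf1: flow source, stroke at near end)
bond 2 stroke at I1  (I1 integral (f out))
bond 0 stroke at J1  (J1: bond 2 brought flow, rest push out)
bond 1 stroke at TF1  (TF1: transformer flips bond 0)
bond 4 stroke at J2  (J2: last free bond brings effort in)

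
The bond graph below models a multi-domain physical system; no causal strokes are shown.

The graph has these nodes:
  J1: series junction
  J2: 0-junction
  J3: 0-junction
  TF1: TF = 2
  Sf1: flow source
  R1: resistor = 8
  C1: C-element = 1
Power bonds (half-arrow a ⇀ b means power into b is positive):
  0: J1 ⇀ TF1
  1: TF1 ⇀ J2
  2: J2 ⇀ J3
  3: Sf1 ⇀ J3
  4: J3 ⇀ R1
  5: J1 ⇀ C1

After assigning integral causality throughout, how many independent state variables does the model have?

β3 stroke→Sf1  (Sf1 (Sf) sets flow on bond)
β5 stroke→J1  (prefer integral on C1)
β0 stroke→TF1  (only one flow-in slot at J1)
β1 stroke→J2  (TF TF1: opposite of bond 0)
β2 stroke→J3  (common-e at J2 fixed by 1)
β4 stroke→R1  (0-jn J3 has e-setter on 2)

1  (C1 all integral)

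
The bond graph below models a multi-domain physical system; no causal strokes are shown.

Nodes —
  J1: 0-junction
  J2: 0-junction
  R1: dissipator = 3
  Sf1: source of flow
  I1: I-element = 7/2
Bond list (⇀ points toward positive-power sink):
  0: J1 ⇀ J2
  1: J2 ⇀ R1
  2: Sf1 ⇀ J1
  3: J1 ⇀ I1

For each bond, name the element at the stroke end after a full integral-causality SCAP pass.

bond 2 |Sf1  (Sf1 fixes flow; stroke at Sf1)
bond 3 |I1  (I1 outputs flow p/I1)
bond 0 |J1  (J1 needs exactly one e-in)
bond 1 |J2  (closing 0-jn rule on J2)

β0 →J1
β1 →J2
β2 →Sf1
β3 →I1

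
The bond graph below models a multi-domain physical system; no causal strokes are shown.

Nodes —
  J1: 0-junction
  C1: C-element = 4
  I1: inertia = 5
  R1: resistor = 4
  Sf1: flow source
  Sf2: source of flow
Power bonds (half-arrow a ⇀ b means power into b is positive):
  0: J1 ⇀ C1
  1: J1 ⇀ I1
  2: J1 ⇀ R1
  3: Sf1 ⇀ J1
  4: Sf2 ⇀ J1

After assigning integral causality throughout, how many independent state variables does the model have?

#3 stroke→Sf1  (Sf1 fixes flow; stroke at Sf1)
#4 stroke→Sf2  (Sf2 fixes flow; stroke at Sf2)
#0 stroke→J1  (C1 outputs effort q/C1)
#1 stroke→I1  (J1: bond 0 brought effort, rest push out)
#2 stroke→R1  (J1: bond 0 brought effort, rest push out)

2  (C1, I1 all integral)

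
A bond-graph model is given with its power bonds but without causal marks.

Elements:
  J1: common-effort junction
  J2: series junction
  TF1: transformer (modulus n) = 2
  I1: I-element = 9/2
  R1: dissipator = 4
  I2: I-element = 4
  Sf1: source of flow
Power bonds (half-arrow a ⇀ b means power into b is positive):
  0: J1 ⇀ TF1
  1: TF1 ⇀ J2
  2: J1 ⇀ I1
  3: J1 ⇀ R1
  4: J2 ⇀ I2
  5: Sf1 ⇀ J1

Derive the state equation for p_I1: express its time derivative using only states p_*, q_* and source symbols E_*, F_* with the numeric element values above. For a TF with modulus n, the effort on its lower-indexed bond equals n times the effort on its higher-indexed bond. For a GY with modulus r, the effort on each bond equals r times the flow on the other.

dp_I1/dt = 4*F_Sf1 - 8*p_I1/9 - p_I2/2

#5 stroke at Sf1  (Sf1: flow source, stroke at near end)
#2 stroke at I1  (I1: I, integral causality)
#4 stroke at I2  (I2 integral (f out))
#1 stroke at J2  (J2: bond 4 brought flow, rest push out)
#0 stroke at TF1  (through TF1, causality passes straight; one stroke at TF1)
#3 stroke at J1  (J1: last free bond brings effort in)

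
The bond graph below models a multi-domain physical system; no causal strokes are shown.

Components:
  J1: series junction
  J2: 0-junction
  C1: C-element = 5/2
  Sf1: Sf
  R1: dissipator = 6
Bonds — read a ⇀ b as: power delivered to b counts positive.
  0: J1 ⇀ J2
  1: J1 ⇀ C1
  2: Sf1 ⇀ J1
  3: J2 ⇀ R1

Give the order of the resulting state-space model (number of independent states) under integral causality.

1  (C1 all integral)

β2 |Sf1  (source Sf1 imposes f)
β0 |J1  (1-jn J1 has f-setter on 2)
β1 |J1  (1-jn J1 has f-setter on 2)
β3 |J2  (only one effort-in slot at J2)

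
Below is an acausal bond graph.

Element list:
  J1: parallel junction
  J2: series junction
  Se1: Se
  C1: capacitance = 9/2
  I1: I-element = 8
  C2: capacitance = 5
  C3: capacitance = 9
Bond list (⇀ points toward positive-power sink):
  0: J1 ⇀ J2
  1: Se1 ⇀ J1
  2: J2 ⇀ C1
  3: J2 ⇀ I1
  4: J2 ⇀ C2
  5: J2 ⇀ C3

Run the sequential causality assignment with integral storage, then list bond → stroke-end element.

β1 stroke at J1  (source Se1 imposes e)
β0 stroke at J2  (0-jn J1 has e-setter on 1)
β2 stroke at J2  (prefer integral on C1)
β3 stroke at I1  (I1 outputs flow p/I1)
β4 stroke at J2  (J2: bond 3 brought flow, rest push out)
β5 stroke at J2  (J2: bond 3 brought flow, rest push out)

β0 stroke at J2
β1 stroke at J1
β2 stroke at J2
β3 stroke at I1
β4 stroke at J2
β5 stroke at J2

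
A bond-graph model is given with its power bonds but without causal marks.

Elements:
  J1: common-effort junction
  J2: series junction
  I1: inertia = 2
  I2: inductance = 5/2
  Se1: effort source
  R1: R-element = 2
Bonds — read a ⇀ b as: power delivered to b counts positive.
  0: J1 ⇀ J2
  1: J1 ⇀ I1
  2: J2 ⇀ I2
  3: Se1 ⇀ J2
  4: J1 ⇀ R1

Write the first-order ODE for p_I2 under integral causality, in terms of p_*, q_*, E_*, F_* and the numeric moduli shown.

dp_I2/dt = E_Se1 - p_I1 - 4*p_I2/5

b3 stroke at J2  (Se1 (Se) sets effort on bond)
b1 stroke at I1  (prefer integral on I1)
b2 stroke at I2  (I2: I, integral causality)
b0 stroke at J2  (common-f at J2 fixed by 2)
b4 stroke at J1  (J1 needs exactly one e-in)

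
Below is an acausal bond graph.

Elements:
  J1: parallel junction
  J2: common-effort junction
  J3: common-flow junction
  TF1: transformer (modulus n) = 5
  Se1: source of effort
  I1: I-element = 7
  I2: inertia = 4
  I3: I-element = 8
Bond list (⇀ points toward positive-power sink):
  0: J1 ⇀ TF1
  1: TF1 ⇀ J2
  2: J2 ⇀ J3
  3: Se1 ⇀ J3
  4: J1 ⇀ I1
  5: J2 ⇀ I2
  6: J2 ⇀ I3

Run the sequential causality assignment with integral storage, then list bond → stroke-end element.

β3 |J3  (Se1: effort source, stroke at far end)
β2 |J2  (only one flow-in slot at J3)
β1 |TF1  (0-jn J2 has e-setter on 2)
β5 |I2  (J2 effort already set via bond 2)
β6 |I3  (common-e at J2 fixed by 2)
β0 |J1  (TF1 one-in-one-out from 1)
β4 |I1  (common-e at J1 fixed by 0)

b0 stroke at J1
b1 stroke at TF1
b2 stroke at J2
b3 stroke at J3
b4 stroke at I1
b5 stroke at I2
b6 stroke at I3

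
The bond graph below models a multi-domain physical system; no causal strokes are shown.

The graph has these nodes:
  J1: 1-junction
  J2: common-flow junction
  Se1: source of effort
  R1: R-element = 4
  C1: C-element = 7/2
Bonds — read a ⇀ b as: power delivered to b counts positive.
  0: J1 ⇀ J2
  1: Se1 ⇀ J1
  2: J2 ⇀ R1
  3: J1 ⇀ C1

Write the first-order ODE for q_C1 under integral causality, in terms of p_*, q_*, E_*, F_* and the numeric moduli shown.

dq_C1/dt = E_Se1/4 - q_C1/14

#1 →J1  (source Se1 imposes e)
#3 →J1  (C1 integral (e out))
#0 →J2  (J1: last free bond brings flow in)
#2 →R1  (closing 1-jn rule on J2)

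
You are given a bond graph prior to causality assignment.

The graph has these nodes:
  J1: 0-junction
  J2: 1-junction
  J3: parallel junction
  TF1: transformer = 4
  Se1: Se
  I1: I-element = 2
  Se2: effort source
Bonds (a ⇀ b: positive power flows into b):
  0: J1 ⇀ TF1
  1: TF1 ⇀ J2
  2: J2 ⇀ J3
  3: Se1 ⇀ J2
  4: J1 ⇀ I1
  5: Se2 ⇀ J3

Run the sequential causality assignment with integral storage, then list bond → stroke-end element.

#3 stroke at J2  (Se1 fixes effort; stroke away)
#5 stroke at J3  (Se2 (Se) sets effort on bond)
#2 stroke at J2  (0-jn J3 has e-setter on 5)
#1 stroke at TF1  (J2 needs exactly one f-in)
#0 stroke at J1  (TF1 one-in-one-out from 1)
#4 stroke at I1  (common-e at J1 fixed by 0)

bond 0 stroke→J1
bond 1 stroke→TF1
bond 2 stroke→J2
bond 3 stroke→J2
bond 4 stroke→I1
bond 5 stroke→J3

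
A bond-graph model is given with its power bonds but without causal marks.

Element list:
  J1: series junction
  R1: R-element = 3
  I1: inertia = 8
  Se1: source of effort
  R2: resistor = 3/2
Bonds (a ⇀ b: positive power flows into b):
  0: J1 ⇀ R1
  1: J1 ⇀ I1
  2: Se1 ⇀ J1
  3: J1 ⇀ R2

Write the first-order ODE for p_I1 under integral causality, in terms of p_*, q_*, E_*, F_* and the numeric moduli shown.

dp_I1/dt = E_Se1 - 9*p_I1/16

β2 stroke→J1  (Se1 fixes effort; stroke away)
β1 stroke→I1  (I1 integral (f out))
β0 stroke→J1  (J1 flow already set via bond 1)
β3 stroke→J1  (1-jn J1 has f-setter on 1)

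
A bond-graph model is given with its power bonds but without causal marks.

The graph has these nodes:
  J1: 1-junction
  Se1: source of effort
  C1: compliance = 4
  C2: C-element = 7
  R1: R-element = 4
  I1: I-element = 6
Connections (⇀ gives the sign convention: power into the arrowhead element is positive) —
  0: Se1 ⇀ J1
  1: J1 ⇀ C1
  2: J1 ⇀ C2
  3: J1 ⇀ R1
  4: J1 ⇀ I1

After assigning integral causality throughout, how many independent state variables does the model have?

3  (C1, C2, I1 all integral)

b0 stroke→J1  (Se1 fixes effort; stroke away)
b1 stroke→J1  (C1: C, integral causality)
b2 stroke→J1  (C2 integral (e out))
b4 stroke→I1  (I1: I, integral causality)
b3 stroke→J1  (J1: bond 4 brought flow, rest push out)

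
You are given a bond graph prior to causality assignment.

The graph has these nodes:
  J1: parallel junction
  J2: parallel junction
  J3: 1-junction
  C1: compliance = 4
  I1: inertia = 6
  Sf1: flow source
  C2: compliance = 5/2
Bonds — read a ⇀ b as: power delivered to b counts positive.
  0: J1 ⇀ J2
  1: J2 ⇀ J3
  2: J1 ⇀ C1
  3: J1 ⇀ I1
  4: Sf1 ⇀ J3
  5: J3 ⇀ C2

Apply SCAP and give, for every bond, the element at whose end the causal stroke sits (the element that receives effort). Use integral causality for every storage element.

bond 0 →J2
bond 1 →J3
bond 2 →J1
bond 3 →I1
bond 4 →Sf1
bond 5 →J3

β4 |Sf1  (Sf1 fixes flow; stroke at Sf1)
β1 |J3  (J3: bond 4 brought flow, rest push out)
β5 |J3  (1-jn J3 has f-setter on 4)
β0 |J2  (closing 0-jn rule on J2)
β2 |J1  (C1: C, integral causality)
β3 |I1  (J1 effort already set via bond 2)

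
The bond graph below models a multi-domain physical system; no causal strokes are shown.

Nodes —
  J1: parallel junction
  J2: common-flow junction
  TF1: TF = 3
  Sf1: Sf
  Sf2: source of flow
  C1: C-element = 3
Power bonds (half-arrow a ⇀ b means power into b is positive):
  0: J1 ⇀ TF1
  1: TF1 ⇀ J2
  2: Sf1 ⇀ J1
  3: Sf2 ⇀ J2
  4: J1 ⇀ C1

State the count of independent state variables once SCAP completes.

1  (C1 all integral)

bond 2 stroke→Sf1  (Sf1 fixes flow; stroke at Sf1)
bond 3 stroke→Sf2  (Sf2: flow source, stroke at near end)
bond 1 stroke→J2  (1-jn J2 has f-setter on 3)
bond 0 stroke→TF1  (through TF1, causality passes straight; one stroke at TF1)
bond 4 stroke→J1  (closing 0-jn rule on J1)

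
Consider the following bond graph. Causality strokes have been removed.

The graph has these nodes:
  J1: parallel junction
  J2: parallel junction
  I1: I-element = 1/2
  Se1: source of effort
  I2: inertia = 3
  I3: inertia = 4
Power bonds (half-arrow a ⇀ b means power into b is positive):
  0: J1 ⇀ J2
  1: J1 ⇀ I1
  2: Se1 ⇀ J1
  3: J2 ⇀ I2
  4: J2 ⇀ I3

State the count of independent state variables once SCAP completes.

3  (I1, I2, I3 all integral)

#2 stroke at J1  (Se1 fixes effort; stroke away)
#0 stroke at J2  (common-e at J1 fixed by 2)
#1 stroke at I1  (J1: bond 2 brought effort, rest push out)
#3 stroke at I2  (J2 effort already set via bond 0)
#4 stroke at I3  (0-jn J2 has e-setter on 0)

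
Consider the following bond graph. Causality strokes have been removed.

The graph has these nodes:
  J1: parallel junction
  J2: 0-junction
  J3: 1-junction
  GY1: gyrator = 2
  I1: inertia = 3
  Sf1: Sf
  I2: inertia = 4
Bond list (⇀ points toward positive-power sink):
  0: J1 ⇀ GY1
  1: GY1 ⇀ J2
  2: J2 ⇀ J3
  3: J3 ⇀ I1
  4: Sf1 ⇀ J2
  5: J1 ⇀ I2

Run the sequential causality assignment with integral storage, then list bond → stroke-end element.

#4 |Sf1  (source Sf1 imposes f)
#3 |I1  (I1: I, integral causality)
#2 |J3  (J3: bond 3 brought flow, rest push out)
#1 |J2  (closing 0-jn rule on J2)
#0 |J1  (through GY1, causality inverts; strokes same side of GY1)
#5 |I2  (common-e at J1 fixed by 0)

#0 →J1
#1 →J2
#2 →J3
#3 →I1
#4 →Sf1
#5 →I2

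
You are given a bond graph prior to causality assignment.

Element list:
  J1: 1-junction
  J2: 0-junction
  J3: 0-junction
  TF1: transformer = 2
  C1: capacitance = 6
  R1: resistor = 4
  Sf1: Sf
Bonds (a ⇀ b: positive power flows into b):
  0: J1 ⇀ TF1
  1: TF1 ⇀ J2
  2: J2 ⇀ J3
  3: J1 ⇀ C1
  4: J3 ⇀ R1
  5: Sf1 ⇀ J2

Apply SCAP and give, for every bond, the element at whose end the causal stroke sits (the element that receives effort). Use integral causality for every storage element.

#0 stroke at TF1
#1 stroke at J2
#2 stroke at J3
#3 stroke at J1
#4 stroke at R1
#5 stroke at Sf1

#5 stroke at Sf1  (Sf1 (Sf) sets flow on bond)
#3 stroke at J1  (prefer integral on C1)
#0 stroke at TF1  (only one flow-in slot at J1)
#1 stroke at J2  (TF TF1: opposite of bond 0)
#2 stroke at J3  (0-jn J2 has e-setter on 1)
#4 stroke at R1  (J3 effort already set via bond 2)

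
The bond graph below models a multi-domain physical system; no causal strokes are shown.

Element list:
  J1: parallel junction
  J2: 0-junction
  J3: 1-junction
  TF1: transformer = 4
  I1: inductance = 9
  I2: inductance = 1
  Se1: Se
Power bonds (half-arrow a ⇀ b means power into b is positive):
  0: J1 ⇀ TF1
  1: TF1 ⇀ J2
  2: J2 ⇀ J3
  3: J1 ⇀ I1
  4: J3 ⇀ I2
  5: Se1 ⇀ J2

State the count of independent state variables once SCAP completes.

2  (I1, I2 all integral)

β5 →J2  (Se1: effort source, stroke at far end)
β1 →TF1  (J2 effort already set via bond 5)
β2 →J3  (common-e at J2 fixed by 5)
β4 →I2  (closing 1-jn rule on J3)
β0 →J1  (through TF1, causality passes straight; one stroke at TF1)
β3 →I1  (J1 effort already set via bond 0)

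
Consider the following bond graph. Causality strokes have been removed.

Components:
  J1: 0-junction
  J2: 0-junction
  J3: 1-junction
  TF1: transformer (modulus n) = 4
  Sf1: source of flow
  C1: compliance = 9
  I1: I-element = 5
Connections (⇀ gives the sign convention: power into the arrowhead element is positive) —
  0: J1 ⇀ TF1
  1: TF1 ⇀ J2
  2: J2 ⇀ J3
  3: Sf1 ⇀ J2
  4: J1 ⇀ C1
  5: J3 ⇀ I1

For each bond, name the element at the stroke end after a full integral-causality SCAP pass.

b3 stroke→Sf1  (Sf1 (Sf) sets flow on bond)
b4 stroke→J1  (C1: C, integral causality)
b0 stroke→TF1  (J1: bond 4 brought effort, rest push out)
b1 stroke→J2  (through TF1, causality passes straight; one stroke at TF1)
b2 stroke→J3  (J2: bond 1 brought effort, rest push out)
b5 stroke→I1  (J3: last free bond brings flow in)

bond 0 →TF1
bond 1 →J2
bond 2 →J3
bond 3 →Sf1
bond 4 →J1
bond 5 →I1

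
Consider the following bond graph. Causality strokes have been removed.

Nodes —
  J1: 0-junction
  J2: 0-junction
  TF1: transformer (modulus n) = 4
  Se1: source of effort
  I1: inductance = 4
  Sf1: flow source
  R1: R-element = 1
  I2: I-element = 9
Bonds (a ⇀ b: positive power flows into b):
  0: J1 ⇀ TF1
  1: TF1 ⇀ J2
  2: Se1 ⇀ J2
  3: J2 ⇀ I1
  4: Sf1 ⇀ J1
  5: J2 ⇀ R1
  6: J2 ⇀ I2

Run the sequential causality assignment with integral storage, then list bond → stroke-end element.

#0 →J1
#1 →TF1
#2 →J2
#3 →I1
#4 →Sf1
#5 →R1
#6 →I2

bond 2 |J2  (Se1: effort source, stroke at far end)
bond 4 |Sf1  (Sf1 fixes flow; stroke at Sf1)
bond 0 |J1  (J1 needs exactly one e-in)
bond 1 |TF1  (J2: bond 2 brought effort, rest push out)
bond 3 |I1  (common-e at J2 fixed by 2)
bond 5 |R1  (J2 effort already set via bond 2)
bond 6 |I2  (0-jn J2 has e-setter on 2)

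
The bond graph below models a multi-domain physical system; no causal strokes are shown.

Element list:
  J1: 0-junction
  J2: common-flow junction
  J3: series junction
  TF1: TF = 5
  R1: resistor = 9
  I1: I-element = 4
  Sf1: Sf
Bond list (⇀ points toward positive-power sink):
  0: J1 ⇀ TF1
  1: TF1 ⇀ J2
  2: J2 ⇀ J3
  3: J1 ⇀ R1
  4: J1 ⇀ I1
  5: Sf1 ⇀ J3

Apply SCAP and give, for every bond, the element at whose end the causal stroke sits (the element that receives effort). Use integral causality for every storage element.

#5 →Sf1  (source Sf1 imposes f)
#2 →J3  (J3 flow already set via bond 5)
#1 →J2  (1-jn J2 has f-setter on 2)
#0 →TF1  (through TF1, causality passes straight; one stroke at TF1)
#4 →I1  (I1: I, integral causality)
#3 →J1  (closing 0-jn rule on J1)

#0 |TF1
#1 |J2
#2 |J3
#3 |J1
#4 |I1
#5 |Sf1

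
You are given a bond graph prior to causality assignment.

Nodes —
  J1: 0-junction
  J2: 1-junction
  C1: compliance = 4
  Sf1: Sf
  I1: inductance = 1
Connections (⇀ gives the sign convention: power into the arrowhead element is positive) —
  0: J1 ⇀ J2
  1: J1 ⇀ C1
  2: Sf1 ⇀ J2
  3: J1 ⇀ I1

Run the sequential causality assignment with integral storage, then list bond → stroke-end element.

#0 stroke at J2
#1 stroke at J1
#2 stroke at Sf1
#3 stroke at I1

b2 →Sf1  (Sf1 fixes flow; stroke at Sf1)
b0 →J2  (J2 flow already set via bond 2)
b1 →J1  (C1 outputs effort q/C1)
b3 →I1  (J1: bond 1 brought effort, rest push out)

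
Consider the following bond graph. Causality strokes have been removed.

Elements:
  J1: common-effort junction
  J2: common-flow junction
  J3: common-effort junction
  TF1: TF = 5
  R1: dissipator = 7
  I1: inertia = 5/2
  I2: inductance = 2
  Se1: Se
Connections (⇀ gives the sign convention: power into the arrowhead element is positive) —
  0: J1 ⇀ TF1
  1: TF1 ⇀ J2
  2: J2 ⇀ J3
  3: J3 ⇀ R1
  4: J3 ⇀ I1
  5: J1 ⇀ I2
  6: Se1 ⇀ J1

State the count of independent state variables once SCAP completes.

β6 →J1  (source Se1 imposes e)
β0 →TF1  (J1 effort already set via bond 6)
β5 →I2  (J1 effort already set via bond 6)
β1 →J2  (TF1: transformer flips bond 0)
β2 →J3  (closing 1-jn rule on J2)
β3 →R1  (J3: bond 2 brought effort, rest push out)
β4 →I1  (J3 effort already set via bond 2)

2  (I1, I2 all integral)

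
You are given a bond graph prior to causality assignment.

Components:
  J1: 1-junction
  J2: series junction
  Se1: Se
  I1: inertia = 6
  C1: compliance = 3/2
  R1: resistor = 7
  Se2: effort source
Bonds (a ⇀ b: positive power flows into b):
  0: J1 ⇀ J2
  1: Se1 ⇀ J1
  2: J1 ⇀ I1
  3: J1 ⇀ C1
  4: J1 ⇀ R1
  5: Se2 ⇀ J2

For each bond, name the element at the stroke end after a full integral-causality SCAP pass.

#1 stroke→J1  (Se1 (Se) sets effort on bond)
#5 stroke→J2  (Se2 (Se) sets effort on bond)
#0 stroke→J1  (J2 needs exactly one f-in)
#2 stroke→I1  (I1: I, integral causality)
#3 stroke→J1  (common-f at J1 fixed by 2)
#4 stroke→J1  (1-jn J1 has f-setter on 2)

b0 stroke at J1
b1 stroke at J1
b2 stroke at I1
b3 stroke at J1
b4 stroke at J1
b5 stroke at J2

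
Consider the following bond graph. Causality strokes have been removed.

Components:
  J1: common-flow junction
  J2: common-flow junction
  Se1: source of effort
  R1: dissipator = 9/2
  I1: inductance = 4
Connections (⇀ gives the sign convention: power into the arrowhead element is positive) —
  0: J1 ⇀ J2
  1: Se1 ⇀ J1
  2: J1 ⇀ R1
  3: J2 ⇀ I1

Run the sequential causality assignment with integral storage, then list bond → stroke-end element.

#1 |J1  (Se1: effort source, stroke at far end)
#3 |I1  (I1 outputs flow p/I1)
#0 |J2  (J2 flow already set via bond 3)
#2 |J1  (common-f at J1 fixed by 0)

#0 |J2
#1 |J1
#2 |J1
#3 |I1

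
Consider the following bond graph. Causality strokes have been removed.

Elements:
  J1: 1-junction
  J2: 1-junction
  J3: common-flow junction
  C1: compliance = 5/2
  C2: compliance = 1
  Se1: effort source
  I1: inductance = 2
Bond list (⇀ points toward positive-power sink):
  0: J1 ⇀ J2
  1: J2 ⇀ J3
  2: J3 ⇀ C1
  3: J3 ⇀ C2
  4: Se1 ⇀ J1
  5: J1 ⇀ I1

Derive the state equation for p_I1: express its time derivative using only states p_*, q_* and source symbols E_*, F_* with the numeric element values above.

β4 stroke→J1  (source Se1 imposes e)
β2 stroke→J3  (C1: C, integral causality)
β3 stroke→J3  (C2 outputs effort q/C2)
β1 stroke→J2  (J3: last free bond brings flow in)
β0 stroke→J1  (closing 1-jn rule on J2)
β5 stroke→I1  (closing 1-jn rule on J1)

dp_I1/dt = E_Se1 - 2*q_C1/5 - q_C2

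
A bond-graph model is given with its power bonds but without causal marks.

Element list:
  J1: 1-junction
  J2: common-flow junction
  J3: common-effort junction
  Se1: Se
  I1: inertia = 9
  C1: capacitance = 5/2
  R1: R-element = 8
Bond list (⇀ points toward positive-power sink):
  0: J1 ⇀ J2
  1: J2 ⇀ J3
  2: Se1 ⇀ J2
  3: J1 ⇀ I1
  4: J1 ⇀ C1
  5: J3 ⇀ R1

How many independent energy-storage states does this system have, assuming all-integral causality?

2  (C1, I1 all integral)

#2 stroke at J2  (Se1 (Se) sets effort on bond)
#3 stroke at I1  (I1 integral (f out))
#0 stroke at J1  (J1: bond 3 brought flow, rest push out)
#4 stroke at J1  (1-jn J1 has f-setter on 3)
#1 stroke at J2  (1-jn J2 has f-setter on 0)
#5 stroke at J3  (only one effort-in slot at J3)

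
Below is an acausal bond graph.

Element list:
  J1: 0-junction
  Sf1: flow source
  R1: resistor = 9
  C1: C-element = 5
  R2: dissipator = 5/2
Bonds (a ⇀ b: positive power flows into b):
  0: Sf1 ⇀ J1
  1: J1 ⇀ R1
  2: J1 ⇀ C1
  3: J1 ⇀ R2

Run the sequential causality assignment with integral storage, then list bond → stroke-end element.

#0 →Sf1  (Sf1 fixes flow; stroke at Sf1)
#2 →J1  (C1 integral (e out))
#1 →R1  (0-jn J1 has e-setter on 2)
#3 →R2  (0-jn J1 has e-setter on 2)

#0 →Sf1
#1 →R1
#2 →J1
#3 →R2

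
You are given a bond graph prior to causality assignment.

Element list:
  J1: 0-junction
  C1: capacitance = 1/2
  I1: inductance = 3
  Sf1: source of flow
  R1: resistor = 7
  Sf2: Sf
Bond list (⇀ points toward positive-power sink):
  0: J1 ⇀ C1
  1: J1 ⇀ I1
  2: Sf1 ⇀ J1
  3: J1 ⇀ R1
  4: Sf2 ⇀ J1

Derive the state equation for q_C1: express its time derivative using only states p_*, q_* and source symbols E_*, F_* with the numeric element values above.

#2 stroke→Sf1  (Sf1 fixes flow; stroke at Sf1)
#4 stroke→Sf2  (Sf2 fixes flow; stroke at Sf2)
#0 stroke→J1  (C1: C, integral causality)
#1 stroke→I1  (J1: bond 0 brought effort, rest push out)
#3 stroke→R1  (0-jn J1 has e-setter on 0)

dq_C1/dt = F_Sf1 + F_Sf2 - p_I1/3 - 2*q_C1/7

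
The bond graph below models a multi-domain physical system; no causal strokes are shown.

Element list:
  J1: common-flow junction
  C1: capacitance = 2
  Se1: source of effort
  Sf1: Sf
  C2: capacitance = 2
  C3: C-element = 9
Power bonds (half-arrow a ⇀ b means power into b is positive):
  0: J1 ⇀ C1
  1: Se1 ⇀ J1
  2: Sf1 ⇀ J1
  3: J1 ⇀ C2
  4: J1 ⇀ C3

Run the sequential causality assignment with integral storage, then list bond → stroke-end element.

#0 |J1
#1 |J1
#2 |Sf1
#3 |J1
#4 |J1

β1 stroke→J1  (Se1: effort source, stroke at far end)
β2 stroke→Sf1  (Sf1 fixes flow; stroke at Sf1)
β0 stroke→J1  (J1: bond 2 brought flow, rest push out)
β3 stroke→J1  (J1 flow already set via bond 2)
β4 stroke→J1  (1-jn J1 has f-setter on 2)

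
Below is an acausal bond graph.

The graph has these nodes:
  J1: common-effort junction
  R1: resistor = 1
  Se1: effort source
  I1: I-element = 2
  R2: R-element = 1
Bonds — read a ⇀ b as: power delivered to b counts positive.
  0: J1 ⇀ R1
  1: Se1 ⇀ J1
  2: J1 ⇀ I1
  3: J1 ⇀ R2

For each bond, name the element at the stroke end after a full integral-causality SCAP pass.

β0 →R1
β1 →J1
β2 →I1
β3 →R2

#1 stroke→J1  (source Se1 imposes e)
#0 stroke→R1  (0-jn J1 has e-setter on 1)
#2 stroke→I1  (common-e at J1 fixed by 1)
#3 stroke→R2  (J1 effort already set via bond 1)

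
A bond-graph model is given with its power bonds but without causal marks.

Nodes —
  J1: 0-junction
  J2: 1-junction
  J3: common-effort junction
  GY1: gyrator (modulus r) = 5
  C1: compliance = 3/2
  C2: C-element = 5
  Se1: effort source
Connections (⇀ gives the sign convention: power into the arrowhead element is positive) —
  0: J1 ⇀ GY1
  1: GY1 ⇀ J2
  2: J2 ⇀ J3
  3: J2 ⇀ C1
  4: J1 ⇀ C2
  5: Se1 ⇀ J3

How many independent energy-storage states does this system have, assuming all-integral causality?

2  (C1, C2 all integral)

bond 5 stroke at J3  (Se1: effort source, stroke at far end)
bond 2 stroke at J2  (common-e at J3 fixed by 5)
bond 3 stroke at J2  (C1: C, integral causality)
bond 1 stroke at GY1  (J2 needs exactly one f-in)
bond 0 stroke at GY1  (GY1 both-in/both-out from 1)
bond 4 stroke at J1  (only one effort-in slot at J1)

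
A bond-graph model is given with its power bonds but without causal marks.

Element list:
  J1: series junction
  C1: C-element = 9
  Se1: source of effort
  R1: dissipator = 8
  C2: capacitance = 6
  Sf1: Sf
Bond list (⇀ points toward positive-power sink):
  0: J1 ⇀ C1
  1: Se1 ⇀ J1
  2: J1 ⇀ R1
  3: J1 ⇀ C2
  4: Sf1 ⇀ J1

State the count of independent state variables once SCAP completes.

bond 1 stroke→J1  (Se1 (Se) sets effort on bond)
bond 4 stroke→Sf1  (Sf1: flow source, stroke at near end)
bond 0 stroke→J1  (common-f at J1 fixed by 4)
bond 2 stroke→J1  (J1 flow already set via bond 4)
bond 3 stroke→J1  (common-f at J1 fixed by 4)

2  (C1, C2 all integral)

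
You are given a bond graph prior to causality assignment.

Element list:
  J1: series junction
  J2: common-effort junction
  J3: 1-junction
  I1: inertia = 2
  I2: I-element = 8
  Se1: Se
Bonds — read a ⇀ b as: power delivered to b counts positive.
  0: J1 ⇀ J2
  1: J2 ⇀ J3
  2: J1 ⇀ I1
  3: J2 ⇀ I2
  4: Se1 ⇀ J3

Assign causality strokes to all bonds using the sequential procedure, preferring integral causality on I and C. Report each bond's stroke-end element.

b0 |J1
b1 |J2
b2 |I1
b3 |I2
b4 |J3

β4 stroke→J3  (Se1: effort source, stroke at far end)
β1 stroke→J2  (J3: last free bond brings flow in)
β0 stroke→J1  (0-jn J2 has e-setter on 1)
β3 stroke→I2  (common-e at J2 fixed by 1)
β2 stroke→I1  (closing 1-jn rule on J1)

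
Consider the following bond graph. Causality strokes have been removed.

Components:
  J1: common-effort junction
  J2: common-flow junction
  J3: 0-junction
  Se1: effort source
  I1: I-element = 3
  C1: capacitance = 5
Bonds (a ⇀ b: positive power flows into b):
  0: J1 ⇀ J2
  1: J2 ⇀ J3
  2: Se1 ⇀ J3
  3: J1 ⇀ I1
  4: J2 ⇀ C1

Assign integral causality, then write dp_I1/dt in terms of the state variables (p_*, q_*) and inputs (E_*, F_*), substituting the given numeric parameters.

dp_I1/dt = E_Se1 + q_C1/5

bond 2 →J3  (Se1 fixes effort; stroke away)
bond 1 →J2  (0-jn J3 has e-setter on 2)
bond 3 →I1  (prefer integral on I1)
bond 0 →J1  (closing 0-jn rule on J1)
bond 4 →J2  (J2 flow already set via bond 0)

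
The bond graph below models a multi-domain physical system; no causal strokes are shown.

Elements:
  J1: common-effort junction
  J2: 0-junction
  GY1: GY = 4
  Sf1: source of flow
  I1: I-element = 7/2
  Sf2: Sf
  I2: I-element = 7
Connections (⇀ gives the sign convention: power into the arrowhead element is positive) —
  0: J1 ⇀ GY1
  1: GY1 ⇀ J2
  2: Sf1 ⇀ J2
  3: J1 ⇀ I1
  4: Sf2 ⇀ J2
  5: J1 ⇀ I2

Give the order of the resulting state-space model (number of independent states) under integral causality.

bond 2 |Sf1  (Sf1: flow source, stroke at near end)
bond 4 |Sf2  (Sf2 (Sf) sets flow on bond)
bond 1 |J2  (J2 needs exactly one e-in)
bond 0 |J1  (through GY1, causality inverts; strokes same side of GY1)
bond 3 |I1  (common-e at J1 fixed by 0)
bond 5 |I2  (0-jn J1 has e-setter on 0)

2  (I1, I2 all integral)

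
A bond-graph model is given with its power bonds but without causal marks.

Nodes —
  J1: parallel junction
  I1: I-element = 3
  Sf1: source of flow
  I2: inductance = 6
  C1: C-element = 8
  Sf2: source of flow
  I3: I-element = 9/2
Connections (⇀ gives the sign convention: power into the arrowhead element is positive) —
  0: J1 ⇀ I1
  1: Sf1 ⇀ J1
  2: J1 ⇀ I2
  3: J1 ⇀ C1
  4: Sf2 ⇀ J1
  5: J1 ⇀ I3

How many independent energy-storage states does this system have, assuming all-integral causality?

β1 |Sf1  (Sf1 (Sf) sets flow on bond)
β4 |Sf2  (Sf2 fixes flow; stroke at Sf2)
β0 |I1  (I1 outputs flow p/I1)
β2 |I2  (I2 integral (f out))
β3 |J1  (C1 outputs effort q/C1)
β5 |I3  (common-e at J1 fixed by 3)

4  (C1, I1, I2, I3 all integral)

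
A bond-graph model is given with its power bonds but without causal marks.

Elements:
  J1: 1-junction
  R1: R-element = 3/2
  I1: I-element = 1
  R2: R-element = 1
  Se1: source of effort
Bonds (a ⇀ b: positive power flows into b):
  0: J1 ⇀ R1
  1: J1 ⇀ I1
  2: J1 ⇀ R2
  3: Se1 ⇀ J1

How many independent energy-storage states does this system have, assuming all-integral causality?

1  (I1 all integral)

bond 3 →J1  (source Se1 imposes e)
bond 1 →I1  (prefer integral on I1)
bond 0 →J1  (1-jn J1 has f-setter on 1)
bond 2 →J1  (common-f at J1 fixed by 1)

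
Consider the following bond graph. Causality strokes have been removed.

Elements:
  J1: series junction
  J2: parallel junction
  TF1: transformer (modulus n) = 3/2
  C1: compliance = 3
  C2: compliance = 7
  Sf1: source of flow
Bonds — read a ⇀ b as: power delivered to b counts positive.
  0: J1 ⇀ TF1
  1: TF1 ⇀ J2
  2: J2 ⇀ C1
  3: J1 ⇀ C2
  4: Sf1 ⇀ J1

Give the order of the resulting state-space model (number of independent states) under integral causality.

bond 4 stroke at Sf1  (Sf1 (Sf) sets flow on bond)
bond 0 stroke at J1  (1-jn J1 has f-setter on 4)
bond 3 stroke at J1  (J1: bond 4 brought flow, rest push out)
bond 1 stroke at TF1  (TF1 one-in-one-out from 0)
bond 2 stroke at J2  (only one effort-in slot at J2)

2  (C1, C2 all integral)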